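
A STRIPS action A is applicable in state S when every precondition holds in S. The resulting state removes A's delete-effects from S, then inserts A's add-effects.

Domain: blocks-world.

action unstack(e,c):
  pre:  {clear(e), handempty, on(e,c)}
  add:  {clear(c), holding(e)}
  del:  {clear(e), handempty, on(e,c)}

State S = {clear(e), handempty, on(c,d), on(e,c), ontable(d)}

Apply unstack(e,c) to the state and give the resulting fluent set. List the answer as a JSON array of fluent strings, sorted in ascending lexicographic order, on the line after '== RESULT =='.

Compute (S \ del) ∪ add:
  pre ⊆ S: {clear(e), handempty, on(e,c)} ⊆ S  — applicable
  S \ del = {on(c,d), ontable(d)}
  ∪ add   = {clear(c), holding(e), on(c,d), ontable(d)}

== RESULT ==
["clear(c)", "holding(e)", "on(c,d)", "ontable(d)"]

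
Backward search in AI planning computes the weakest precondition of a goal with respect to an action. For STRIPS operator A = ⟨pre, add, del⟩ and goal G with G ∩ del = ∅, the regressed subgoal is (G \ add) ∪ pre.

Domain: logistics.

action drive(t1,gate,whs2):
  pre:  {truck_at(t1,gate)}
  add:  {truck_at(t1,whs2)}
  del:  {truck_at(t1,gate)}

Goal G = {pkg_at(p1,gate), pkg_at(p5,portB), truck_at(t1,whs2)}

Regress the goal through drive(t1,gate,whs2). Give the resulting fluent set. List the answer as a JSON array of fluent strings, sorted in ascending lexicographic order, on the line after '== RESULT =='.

Regress:
  G ∩ del = {}  (empty — regression defined)
  G \ add = {pkg_at(p1,gate), pkg_at(p5,portB), truck_at(t1,whs2)} \ {truck_at(t1,whs2)} = {pkg_at(p1,gate), pkg_at(p5,portB)}
  ∪ pre   = {pkg_at(p1,gate), pkg_at(p5,portB)} ∪ {truck_at(t1,gate)}
          = {pkg_at(p1,gate), pkg_at(p5,portB), truck_at(t1,gate)}

== RESULT ==
["pkg_at(p1,gate)", "pkg_at(p5,portB)", "truck_at(t1,gate)"]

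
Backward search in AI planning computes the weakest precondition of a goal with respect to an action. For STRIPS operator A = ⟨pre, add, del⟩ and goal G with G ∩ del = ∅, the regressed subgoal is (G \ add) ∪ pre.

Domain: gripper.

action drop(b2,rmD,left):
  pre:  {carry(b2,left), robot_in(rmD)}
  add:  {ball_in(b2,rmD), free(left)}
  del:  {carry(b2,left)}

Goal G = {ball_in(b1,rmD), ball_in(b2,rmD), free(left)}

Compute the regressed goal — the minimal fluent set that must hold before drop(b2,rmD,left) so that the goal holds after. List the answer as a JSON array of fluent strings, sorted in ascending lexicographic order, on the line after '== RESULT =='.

Regress:
  G ∩ del = {}  (empty — regression defined)
  G \ add = {ball_in(b1,rmD), ball_in(b2,rmD), free(left)} \ {ball_in(b2,rmD), free(left)} = {ball_in(b1,rmD)}
  ∪ pre   = {ball_in(b1,rmD)} ∪ {carry(b2,left), robot_in(rmD)}
          = {ball_in(b1,rmD), carry(b2,left), robot_in(rmD)}

== RESULT ==
["ball_in(b1,rmD)", "carry(b2,left)", "robot_in(rmD)"]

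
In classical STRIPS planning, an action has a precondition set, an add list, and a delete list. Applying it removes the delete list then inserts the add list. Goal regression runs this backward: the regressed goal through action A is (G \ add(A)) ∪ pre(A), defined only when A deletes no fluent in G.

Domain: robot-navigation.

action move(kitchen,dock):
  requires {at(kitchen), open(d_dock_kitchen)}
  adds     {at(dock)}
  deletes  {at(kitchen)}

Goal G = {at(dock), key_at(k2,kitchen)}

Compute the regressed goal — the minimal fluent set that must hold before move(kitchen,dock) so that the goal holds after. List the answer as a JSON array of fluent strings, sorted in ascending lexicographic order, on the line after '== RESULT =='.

Regress:
  G ∩ del = {}  (empty — regression defined)
  G \ add = {at(dock), key_at(k2,kitchen)} \ {at(dock)} = {key_at(k2,kitchen)}
  ∪ pre   = {key_at(k2,kitchen)} ∪ {at(kitchen), open(d_dock_kitchen)}
          = {at(kitchen), key_at(k2,kitchen), open(d_dock_kitchen)}

== RESULT ==
["at(kitchen)", "key_at(k2,kitchen)", "open(d_dock_kitchen)"]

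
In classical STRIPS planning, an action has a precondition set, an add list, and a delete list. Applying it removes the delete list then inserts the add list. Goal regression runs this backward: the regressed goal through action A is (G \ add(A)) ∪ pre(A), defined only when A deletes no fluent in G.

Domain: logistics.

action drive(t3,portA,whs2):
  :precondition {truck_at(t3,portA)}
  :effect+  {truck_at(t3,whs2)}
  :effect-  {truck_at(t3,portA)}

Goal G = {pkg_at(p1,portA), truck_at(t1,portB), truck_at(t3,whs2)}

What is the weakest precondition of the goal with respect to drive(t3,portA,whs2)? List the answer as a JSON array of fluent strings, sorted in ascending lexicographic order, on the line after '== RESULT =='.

Regress:
  G ∩ del = {}  (empty — regression defined)
  G \ add = {pkg_at(p1,portA), truck_at(t1,portB), truck_at(t3,whs2)} \ {truck_at(t3,whs2)} = {pkg_at(p1,portA), truck_at(t1,portB)}
  ∪ pre   = {pkg_at(p1,portA), truck_at(t1,portB)} ∪ {truck_at(t3,portA)}
          = {pkg_at(p1,portA), truck_at(t1,portB), truck_at(t3,portA)}

== RESULT ==
["pkg_at(p1,portA)", "truck_at(t1,portB)", "truck_at(t3,portA)"]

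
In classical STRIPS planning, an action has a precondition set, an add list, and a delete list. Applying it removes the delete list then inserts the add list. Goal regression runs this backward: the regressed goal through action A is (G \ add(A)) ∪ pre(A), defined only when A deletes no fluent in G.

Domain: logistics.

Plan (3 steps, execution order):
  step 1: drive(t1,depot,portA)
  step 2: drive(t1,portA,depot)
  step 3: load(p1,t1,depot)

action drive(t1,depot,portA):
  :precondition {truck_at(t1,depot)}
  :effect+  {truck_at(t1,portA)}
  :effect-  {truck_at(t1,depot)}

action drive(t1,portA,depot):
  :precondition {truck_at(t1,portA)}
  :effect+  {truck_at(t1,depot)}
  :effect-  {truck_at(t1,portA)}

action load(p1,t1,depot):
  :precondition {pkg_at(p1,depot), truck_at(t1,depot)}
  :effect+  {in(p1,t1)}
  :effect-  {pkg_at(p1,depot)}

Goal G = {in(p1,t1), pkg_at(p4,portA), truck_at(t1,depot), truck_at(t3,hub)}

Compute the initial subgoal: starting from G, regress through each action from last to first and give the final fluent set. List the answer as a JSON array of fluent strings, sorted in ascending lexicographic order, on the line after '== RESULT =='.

Work backward from the goal:
  through step 3 (load(p1,t1,depot)): drop {in(p1,t1)}, keep {pkg_at(p4,portA), truck_at(t1,depot), truck_at(t3,hub)}, require {pkg_at(p1,depot), truck_at(t1,depot)}
    → {pkg_at(p1,depot), pkg_at(p4,portA), truck_at(t1,depot), truck_at(t3,hub)}
  through step 2 (drive(t1,portA,depot)): drop {truck_at(t1,depot)}, keep {pkg_at(p1,depot), pkg_at(p4,portA), truck_at(t3,hub)}, require {truck_at(t1,portA)}
    → {pkg_at(p1,depot), pkg_at(p4,portA), truck_at(t1,portA), truck_at(t3,hub)}
  through step 1 (drive(t1,depot,portA)): drop {truck_at(t1,portA)}, keep {pkg_at(p1,depot), pkg_at(p4,portA), truck_at(t3,hub)}, require {truck_at(t1,depot)}
    → {pkg_at(p1,depot), pkg_at(p4,portA), truck_at(t1,depot), truck_at(t3,hub)}

== RESULT ==
["pkg_at(p1,depot)", "pkg_at(p4,portA)", "truck_at(t1,depot)", "truck_at(t3,hub)"]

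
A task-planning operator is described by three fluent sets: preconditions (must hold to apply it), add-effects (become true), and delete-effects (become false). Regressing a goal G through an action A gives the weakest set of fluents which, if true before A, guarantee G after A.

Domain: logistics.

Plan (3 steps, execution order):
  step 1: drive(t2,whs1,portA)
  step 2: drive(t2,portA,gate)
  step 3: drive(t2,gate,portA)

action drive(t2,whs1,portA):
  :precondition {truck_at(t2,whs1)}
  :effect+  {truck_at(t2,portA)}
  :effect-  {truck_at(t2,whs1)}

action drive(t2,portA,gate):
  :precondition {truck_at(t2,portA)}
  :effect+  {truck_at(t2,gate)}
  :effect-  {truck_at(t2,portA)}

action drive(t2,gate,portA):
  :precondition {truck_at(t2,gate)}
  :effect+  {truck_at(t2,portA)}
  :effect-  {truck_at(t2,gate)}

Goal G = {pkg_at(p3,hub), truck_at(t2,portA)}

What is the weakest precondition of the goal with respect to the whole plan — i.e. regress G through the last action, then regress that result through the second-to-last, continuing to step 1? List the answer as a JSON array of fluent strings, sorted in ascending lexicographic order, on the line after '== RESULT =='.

Regress step by step:
  through step 3 (drive(t2,gate,portA)): drop {truck_at(t2,portA)}, keep {pkg_at(p3,hub)}, require {truck_at(t2,gate)}
    → {pkg_at(p3,hub), truck_at(t2,gate)}
  through step 2 (drive(t2,portA,gate)): drop {truck_at(t2,gate)}, keep {pkg_at(p3,hub)}, require {truck_at(t2,portA)}
    → {pkg_at(p3,hub), truck_at(t2,portA)}
  through step 1 (drive(t2,whs1,portA)): drop {truck_at(t2,portA)}, keep {pkg_at(p3,hub)}, require {truck_at(t2,whs1)}
    → {pkg_at(p3,hub), truck_at(t2,whs1)}

== RESULT ==
["pkg_at(p3,hub)", "truck_at(t2,whs1)"]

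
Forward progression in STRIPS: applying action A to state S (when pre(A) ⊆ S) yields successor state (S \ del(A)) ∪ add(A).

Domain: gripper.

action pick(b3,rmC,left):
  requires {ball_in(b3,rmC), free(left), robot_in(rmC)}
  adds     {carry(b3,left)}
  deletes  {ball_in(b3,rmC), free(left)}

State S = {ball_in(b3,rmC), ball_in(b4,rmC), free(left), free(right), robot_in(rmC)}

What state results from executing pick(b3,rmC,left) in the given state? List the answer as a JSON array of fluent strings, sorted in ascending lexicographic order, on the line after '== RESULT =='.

Compute (S \ del) ∪ add:
  pre ⊆ S: {ball_in(b3,rmC), free(left), robot_in(rmC)} ⊆ S  — applicable
  S \ del = {ball_in(b4,rmC), free(right), robot_in(rmC)}
  ∪ add   = {ball_in(b4,rmC), carry(b3,left), free(right), robot_in(rmC)}

== RESULT ==
["ball_in(b4,rmC)", "carry(b3,left)", "free(right)", "robot_in(rmC)"]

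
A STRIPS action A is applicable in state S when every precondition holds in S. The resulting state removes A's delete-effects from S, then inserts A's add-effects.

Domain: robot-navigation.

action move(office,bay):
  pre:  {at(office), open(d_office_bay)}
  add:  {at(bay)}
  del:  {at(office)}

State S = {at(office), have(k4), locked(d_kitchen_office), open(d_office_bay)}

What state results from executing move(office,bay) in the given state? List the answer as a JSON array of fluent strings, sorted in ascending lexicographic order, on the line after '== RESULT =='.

Compute (S \ del) ∪ add:
  pre ⊆ S: {at(office), open(d_office_bay)} ⊆ S  — applicable
  S \ del = {have(k4), locked(d_kitchen_office), open(d_office_bay)}
  ∪ add   = {at(bay), have(k4), locked(d_kitchen_office), open(d_office_bay)}

== RESULT ==
["at(bay)", "have(k4)", "locked(d_kitchen_office)", "open(d_office_bay)"]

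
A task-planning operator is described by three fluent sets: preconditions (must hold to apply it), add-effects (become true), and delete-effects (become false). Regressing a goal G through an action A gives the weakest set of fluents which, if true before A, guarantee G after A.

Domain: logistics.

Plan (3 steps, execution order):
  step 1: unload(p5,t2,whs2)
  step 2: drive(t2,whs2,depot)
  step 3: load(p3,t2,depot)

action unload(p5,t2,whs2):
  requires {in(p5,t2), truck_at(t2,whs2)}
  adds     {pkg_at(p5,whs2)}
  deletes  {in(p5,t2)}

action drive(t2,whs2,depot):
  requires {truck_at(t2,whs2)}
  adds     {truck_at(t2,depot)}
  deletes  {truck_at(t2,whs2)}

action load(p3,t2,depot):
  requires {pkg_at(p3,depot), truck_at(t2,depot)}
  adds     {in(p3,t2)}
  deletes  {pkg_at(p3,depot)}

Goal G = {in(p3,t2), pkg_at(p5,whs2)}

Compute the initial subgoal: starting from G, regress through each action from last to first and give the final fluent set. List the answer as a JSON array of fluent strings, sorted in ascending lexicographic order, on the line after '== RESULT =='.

Regress step by step:
  through step 3 (load(p3,t2,depot)): drop {in(p3,t2)}, keep {pkg_at(p5,whs2)}, require {pkg_at(p3,depot), truck_at(t2,depot)}
    → {pkg_at(p3,depot), pkg_at(p5,whs2), truck_at(t2,depot)}
  through step 2 (drive(t2,whs2,depot)): drop {truck_at(t2,depot)}, keep {pkg_at(p3,depot), pkg_at(p5,whs2)}, require {truck_at(t2,whs2)}
    → {pkg_at(p3,depot), pkg_at(p5,whs2), truck_at(t2,whs2)}
  through step 1 (unload(p5,t2,whs2)): drop {pkg_at(p5,whs2)}, keep {pkg_at(p3,depot), truck_at(t2,whs2)}, require {in(p5,t2), truck_at(t2,whs2)}
    → {in(p5,t2), pkg_at(p3,depot), truck_at(t2,whs2)}

== RESULT ==
["in(p5,t2)", "pkg_at(p3,depot)", "truck_at(t2,whs2)"]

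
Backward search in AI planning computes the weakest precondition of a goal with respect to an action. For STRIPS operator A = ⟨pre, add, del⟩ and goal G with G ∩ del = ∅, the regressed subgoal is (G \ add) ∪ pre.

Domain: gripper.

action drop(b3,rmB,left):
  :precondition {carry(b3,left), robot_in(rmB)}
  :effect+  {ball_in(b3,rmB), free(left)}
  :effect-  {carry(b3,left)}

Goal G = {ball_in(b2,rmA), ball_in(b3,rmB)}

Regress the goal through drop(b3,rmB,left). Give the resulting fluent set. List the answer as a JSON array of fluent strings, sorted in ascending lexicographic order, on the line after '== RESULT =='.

Regress:
  G ∩ del = {}  (empty — regression defined)
  G \ add = {ball_in(b2,rmA), ball_in(b3,rmB)} \ {ball_in(b3,rmB), free(left)} = {ball_in(b2,rmA)}
  ∪ pre   = {ball_in(b2,rmA)} ∪ {carry(b3,left), robot_in(rmB)}
          = {ball_in(b2,rmA), carry(b3,left), robot_in(rmB)}

== RESULT ==
["ball_in(b2,rmA)", "carry(b3,left)", "robot_in(rmB)"]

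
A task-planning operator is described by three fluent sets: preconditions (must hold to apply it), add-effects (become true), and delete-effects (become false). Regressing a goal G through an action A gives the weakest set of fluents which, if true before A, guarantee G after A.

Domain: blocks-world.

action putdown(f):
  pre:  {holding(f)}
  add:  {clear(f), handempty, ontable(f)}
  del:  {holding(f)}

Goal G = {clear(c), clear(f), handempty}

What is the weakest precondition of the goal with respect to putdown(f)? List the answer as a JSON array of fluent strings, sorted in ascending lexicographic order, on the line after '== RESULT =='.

Compute (G \ add) ∪ pre:
  G ∩ del = {}  (empty — regression defined)
  G \ add = {clear(c), clear(f), handempty} \ {clear(f), handempty, ontable(f)} = {clear(c)}
  ∪ pre   = {clear(c)} ∪ {holding(f)}
          = {clear(c), holding(f)}

== RESULT ==
["clear(c)", "holding(f)"]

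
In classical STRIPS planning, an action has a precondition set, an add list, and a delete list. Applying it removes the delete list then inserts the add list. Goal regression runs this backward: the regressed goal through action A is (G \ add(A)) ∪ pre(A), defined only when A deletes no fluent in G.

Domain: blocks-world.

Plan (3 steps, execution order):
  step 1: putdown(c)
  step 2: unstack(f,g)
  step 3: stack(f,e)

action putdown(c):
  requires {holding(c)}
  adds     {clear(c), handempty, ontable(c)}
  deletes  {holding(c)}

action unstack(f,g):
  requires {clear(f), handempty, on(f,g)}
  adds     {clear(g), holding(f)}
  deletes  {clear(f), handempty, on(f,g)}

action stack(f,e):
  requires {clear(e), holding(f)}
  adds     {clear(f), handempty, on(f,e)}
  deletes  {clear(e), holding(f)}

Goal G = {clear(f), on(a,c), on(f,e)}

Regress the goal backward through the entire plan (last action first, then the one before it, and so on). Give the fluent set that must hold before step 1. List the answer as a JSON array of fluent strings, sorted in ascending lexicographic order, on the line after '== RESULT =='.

Work backward from the goal:
  through step 3 (stack(f,e)): drop {clear(f), on(f,e)}, keep {on(a,c)}, require {clear(e), holding(f)}
    → {clear(e), holding(f), on(a,c)}
  through step 2 (unstack(f,g)): drop {holding(f)}, keep {clear(e), on(a,c)}, require {clear(f), handempty, on(f,g)}
    → {clear(e), clear(f), handempty, on(a,c), on(f,g)}
  through step 1 (putdown(c)): drop {handempty}, keep {clear(e), clear(f), on(a,c), on(f,g)}, require {holding(c)}
    → {clear(e), clear(f), holding(c), on(a,c), on(f,g)}

== RESULT ==
["clear(e)", "clear(f)", "holding(c)", "on(a,c)", "on(f,g)"]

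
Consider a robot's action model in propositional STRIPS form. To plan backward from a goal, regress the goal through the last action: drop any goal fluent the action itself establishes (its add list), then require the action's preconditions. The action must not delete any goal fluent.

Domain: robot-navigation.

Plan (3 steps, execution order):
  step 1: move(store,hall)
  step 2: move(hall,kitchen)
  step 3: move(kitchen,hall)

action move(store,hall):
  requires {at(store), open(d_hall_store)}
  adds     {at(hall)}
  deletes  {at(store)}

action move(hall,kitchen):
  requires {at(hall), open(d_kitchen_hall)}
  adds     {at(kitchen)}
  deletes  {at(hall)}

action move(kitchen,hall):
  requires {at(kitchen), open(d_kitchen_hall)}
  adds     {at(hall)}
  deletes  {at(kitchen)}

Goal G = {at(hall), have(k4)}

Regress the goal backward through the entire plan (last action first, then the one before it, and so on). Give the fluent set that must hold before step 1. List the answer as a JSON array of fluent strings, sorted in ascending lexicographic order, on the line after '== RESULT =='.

Regress step by step:
  through step 3 (move(kitchen,hall)): drop {at(hall)}, keep {have(k4)}, require {at(kitchen), open(d_kitchen_hall)}
    → {at(kitchen), have(k4), open(d_kitchen_hall)}
  through step 2 (move(hall,kitchen)): drop {at(kitchen)}, keep {have(k4), open(d_kitchen_hall)}, require {at(hall), open(d_kitchen_hall)}
    → {at(hall), have(k4), open(d_kitchen_hall)}
  through step 1 (move(store,hall)): drop {at(hall)}, keep {have(k4), open(d_kitchen_hall)}, require {at(store), open(d_hall_store)}
    → {at(store), have(k4), open(d_hall_store), open(d_kitchen_hall)}

== RESULT ==
["at(store)", "have(k4)", "open(d_hall_store)", "open(d_kitchen_hall)"]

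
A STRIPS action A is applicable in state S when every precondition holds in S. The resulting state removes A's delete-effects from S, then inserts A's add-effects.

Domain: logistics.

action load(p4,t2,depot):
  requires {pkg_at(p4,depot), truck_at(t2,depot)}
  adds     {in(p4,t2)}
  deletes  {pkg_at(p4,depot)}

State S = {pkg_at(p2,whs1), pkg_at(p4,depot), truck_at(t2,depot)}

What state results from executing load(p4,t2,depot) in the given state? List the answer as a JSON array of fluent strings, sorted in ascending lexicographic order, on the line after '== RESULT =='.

Progress:
  pre ⊆ S: {pkg_at(p4,depot), truck_at(t2,depot)} ⊆ S  — applicable
  S \ del = {pkg_at(p2,whs1), truck_at(t2,depot)}
  ∪ add   = {in(p4,t2), pkg_at(p2,whs1), truck_at(t2,depot)}

== RESULT ==
["in(p4,t2)", "pkg_at(p2,whs1)", "truck_at(t2,depot)"]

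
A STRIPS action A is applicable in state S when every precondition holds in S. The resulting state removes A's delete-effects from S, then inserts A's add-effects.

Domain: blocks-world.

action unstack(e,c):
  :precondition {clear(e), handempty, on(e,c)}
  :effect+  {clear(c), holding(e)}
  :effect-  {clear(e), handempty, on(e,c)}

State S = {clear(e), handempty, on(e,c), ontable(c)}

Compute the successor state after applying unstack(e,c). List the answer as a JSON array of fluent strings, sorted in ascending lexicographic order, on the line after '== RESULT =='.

Progress:
  pre ⊆ S: {clear(e), handempty, on(e,c)} ⊆ S  — applicable
  S \ del = {ontable(c)}
  ∪ add   = {clear(c), holding(e), ontable(c)}

== RESULT ==
["clear(c)", "holding(e)", "ontable(c)"]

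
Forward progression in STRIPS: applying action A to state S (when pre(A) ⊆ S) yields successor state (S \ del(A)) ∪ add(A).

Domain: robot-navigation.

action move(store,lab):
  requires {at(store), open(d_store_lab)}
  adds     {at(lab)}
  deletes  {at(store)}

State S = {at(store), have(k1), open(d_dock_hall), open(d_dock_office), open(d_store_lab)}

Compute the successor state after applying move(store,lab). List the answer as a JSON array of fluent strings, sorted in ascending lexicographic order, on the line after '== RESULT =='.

Progress:
  pre ⊆ S: {at(store), open(d_store_lab)} ⊆ S  — applicable
  S \ del = {have(k1), open(d_dock_hall), open(d_dock_office), open(d_store_lab)}
  ∪ add   = {at(lab), have(k1), open(d_dock_hall), open(d_dock_office), open(d_store_lab)}

== RESULT ==
["at(lab)", "have(k1)", "open(d_dock_hall)", "open(d_dock_office)", "open(d_store_lab)"]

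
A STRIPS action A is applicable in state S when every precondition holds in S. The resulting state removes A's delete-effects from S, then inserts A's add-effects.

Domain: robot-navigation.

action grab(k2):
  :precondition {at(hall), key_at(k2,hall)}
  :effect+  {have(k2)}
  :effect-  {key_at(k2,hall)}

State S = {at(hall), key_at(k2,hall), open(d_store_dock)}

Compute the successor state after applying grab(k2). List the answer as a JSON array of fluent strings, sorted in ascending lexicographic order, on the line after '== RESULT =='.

Progress:
  pre ⊆ S: {at(hall), key_at(k2,hall)} ⊆ S  — applicable
  S \ del = {at(hall), open(d_store_dock)}
  ∪ add   = {at(hall), have(k2), open(d_store_dock)}

== RESULT ==
["at(hall)", "have(k2)", "open(d_store_dock)"]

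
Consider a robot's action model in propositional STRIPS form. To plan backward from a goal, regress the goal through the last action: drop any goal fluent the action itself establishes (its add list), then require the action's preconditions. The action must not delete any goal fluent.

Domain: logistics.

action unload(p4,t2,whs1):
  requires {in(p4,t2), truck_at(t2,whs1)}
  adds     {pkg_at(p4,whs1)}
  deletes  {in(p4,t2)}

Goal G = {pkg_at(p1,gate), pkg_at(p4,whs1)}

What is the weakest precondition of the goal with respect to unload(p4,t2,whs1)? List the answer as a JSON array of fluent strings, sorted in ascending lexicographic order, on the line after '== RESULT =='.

Regress:
  G ∩ del = {}  (empty — regression defined)
  G \ add = {pkg_at(p1,gate), pkg_at(p4,whs1)} \ {pkg_at(p4,whs1)} = {pkg_at(p1,gate)}
  ∪ pre   = {pkg_at(p1,gate)} ∪ {in(p4,t2), truck_at(t2,whs1)}
          = {in(p4,t2), pkg_at(p1,gate), truck_at(t2,whs1)}

== RESULT ==
["in(p4,t2)", "pkg_at(p1,gate)", "truck_at(t2,whs1)"]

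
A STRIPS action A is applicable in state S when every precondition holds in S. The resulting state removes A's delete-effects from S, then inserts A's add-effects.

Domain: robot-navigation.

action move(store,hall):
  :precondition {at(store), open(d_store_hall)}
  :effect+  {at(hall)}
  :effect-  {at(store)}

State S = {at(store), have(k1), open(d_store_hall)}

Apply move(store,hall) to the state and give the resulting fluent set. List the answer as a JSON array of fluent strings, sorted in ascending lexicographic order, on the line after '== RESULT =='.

Compute (S \ del) ∪ add:
  pre ⊆ S: {at(store), open(d_store_hall)} ⊆ S  — applicable
  S \ del = {have(k1), open(d_store_hall)}
  ∪ add   = {at(hall), have(k1), open(d_store_hall)}

== RESULT ==
["at(hall)", "have(k1)", "open(d_store_hall)"]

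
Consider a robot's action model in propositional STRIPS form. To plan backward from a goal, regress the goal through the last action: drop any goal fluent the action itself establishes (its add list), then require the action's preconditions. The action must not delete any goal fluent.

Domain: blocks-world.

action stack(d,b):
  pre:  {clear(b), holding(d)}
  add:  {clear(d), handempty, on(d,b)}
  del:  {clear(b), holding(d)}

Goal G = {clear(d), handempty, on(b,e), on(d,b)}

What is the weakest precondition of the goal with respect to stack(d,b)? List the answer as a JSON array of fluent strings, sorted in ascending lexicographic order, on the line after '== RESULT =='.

Compute (G \ add) ∪ pre:
  G ∩ del = {}  (empty — regression defined)
  G \ add = {clear(d), handempty, on(b,e), on(d,b)} \ {clear(d), handempty, on(d,b)} = {on(b,e)}
  ∪ pre   = {on(b,e)} ∪ {clear(b), holding(d)}
          = {clear(b), holding(d), on(b,e)}

== RESULT ==
["clear(b)", "holding(d)", "on(b,e)"]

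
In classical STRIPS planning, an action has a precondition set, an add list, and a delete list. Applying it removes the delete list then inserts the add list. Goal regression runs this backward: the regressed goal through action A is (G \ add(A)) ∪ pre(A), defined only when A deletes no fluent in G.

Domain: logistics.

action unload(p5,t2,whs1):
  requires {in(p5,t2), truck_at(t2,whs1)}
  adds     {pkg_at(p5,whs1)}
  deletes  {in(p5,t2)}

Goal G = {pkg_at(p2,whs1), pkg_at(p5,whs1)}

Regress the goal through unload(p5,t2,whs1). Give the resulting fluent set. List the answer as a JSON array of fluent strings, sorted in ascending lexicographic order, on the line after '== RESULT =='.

Compute (G \ add) ∪ pre:
  G ∩ del = {}  (empty — regression defined)
  G \ add = {pkg_at(p2,whs1), pkg_at(p5,whs1)} \ {pkg_at(p5,whs1)} = {pkg_at(p2,whs1)}
  ∪ pre   = {pkg_at(p2,whs1)} ∪ {in(p5,t2), truck_at(t2,whs1)}
          = {in(p5,t2), pkg_at(p2,whs1), truck_at(t2,whs1)}

== RESULT ==
["in(p5,t2)", "pkg_at(p2,whs1)", "truck_at(t2,whs1)"]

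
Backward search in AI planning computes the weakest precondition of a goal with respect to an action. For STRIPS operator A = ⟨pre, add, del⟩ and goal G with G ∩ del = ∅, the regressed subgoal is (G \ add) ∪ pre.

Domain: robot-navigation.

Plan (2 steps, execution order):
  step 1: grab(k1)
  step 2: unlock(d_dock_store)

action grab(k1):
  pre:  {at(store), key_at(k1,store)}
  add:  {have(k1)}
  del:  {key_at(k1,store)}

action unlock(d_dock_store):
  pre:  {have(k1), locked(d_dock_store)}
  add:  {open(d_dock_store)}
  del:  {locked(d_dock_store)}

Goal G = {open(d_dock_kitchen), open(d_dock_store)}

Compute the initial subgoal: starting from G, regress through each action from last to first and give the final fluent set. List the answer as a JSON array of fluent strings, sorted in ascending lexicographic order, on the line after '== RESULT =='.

Regress step by step:
  through step 2 (unlock(d_dock_store)): drop {open(d_dock_store)}, keep {open(d_dock_kitchen)}, require {have(k1), locked(d_dock_store)}
    → {have(k1), locked(d_dock_store), open(d_dock_kitchen)}
  through step 1 (grab(k1)): drop {have(k1)}, keep {locked(d_dock_store), open(d_dock_kitchen)}, require {at(store), key_at(k1,store)}
    → {at(store), key_at(k1,store), locked(d_dock_store), open(d_dock_kitchen)}

== RESULT ==
["at(store)", "key_at(k1,store)", "locked(d_dock_store)", "open(d_dock_kitchen)"]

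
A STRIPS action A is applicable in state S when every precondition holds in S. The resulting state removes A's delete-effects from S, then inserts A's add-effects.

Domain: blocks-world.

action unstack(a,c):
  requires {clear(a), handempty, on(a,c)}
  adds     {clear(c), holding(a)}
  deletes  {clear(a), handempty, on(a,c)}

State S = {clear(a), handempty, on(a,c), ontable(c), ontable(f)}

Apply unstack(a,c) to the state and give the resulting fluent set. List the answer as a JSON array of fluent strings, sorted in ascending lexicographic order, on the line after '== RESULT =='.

Progress:
  pre ⊆ S: {clear(a), handempty, on(a,c)} ⊆ S  — applicable
  S \ del = {ontable(c), ontable(f)}
  ∪ add   = {clear(c), holding(a), ontable(c), ontable(f)}

== RESULT ==
["clear(c)", "holding(a)", "ontable(c)", "ontable(f)"]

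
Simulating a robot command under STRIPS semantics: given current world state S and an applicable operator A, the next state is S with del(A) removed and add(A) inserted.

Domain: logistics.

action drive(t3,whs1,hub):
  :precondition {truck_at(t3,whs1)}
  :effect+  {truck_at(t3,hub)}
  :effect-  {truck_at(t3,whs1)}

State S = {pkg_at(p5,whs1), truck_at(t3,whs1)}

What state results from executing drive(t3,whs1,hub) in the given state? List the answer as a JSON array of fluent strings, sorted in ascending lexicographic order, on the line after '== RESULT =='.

Compute (S \ del) ∪ add:
  pre ⊆ S: {truck_at(t3,whs1)} ⊆ S  — applicable
  S \ del = {pkg_at(p5,whs1)}
  ∪ add   = {pkg_at(p5,whs1), truck_at(t3,hub)}

== RESULT ==
["pkg_at(p5,whs1)", "truck_at(t3,hub)"]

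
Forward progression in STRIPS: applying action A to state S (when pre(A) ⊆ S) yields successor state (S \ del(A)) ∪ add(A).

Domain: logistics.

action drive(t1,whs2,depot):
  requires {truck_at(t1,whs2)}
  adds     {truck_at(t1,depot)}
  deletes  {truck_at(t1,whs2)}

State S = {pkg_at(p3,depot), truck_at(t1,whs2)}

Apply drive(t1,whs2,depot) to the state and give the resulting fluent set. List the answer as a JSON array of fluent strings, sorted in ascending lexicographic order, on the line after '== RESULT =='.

Progress:
  pre ⊆ S: {truck_at(t1,whs2)} ⊆ S  — applicable
  S \ del = {pkg_at(p3,depot)}
  ∪ add   = {pkg_at(p3,depot), truck_at(t1,depot)}

== RESULT ==
["pkg_at(p3,depot)", "truck_at(t1,depot)"]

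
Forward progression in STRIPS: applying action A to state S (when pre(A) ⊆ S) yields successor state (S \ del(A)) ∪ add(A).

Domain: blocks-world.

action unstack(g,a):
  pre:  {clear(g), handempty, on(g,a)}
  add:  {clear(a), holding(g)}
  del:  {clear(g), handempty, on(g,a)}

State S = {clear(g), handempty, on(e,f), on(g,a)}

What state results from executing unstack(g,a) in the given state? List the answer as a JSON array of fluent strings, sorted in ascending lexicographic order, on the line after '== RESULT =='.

Compute (S \ del) ∪ add:
  pre ⊆ S: {clear(g), handempty, on(g,a)} ⊆ S  — applicable
  S \ del = {on(e,f)}
  ∪ add   = {clear(a), holding(g), on(e,f)}

== RESULT ==
["clear(a)", "holding(g)", "on(e,f)"]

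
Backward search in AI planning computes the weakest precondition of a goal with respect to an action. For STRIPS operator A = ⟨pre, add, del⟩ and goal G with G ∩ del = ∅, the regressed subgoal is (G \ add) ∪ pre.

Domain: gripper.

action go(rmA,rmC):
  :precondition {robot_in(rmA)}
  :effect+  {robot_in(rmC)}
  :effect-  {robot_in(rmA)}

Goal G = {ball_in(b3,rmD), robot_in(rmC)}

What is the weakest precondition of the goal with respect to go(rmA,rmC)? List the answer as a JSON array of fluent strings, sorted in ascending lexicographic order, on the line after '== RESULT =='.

Regress:
  G ∩ del = {}  (empty — regression defined)
  G \ add = {ball_in(b3,rmD), robot_in(rmC)} \ {robot_in(rmC)} = {ball_in(b3,rmD)}
  ∪ pre   = {ball_in(b3,rmD)} ∪ {robot_in(rmA)}
          = {ball_in(b3,rmD), robot_in(rmA)}

== RESULT ==
["ball_in(b3,rmD)", "robot_in(rmA)"]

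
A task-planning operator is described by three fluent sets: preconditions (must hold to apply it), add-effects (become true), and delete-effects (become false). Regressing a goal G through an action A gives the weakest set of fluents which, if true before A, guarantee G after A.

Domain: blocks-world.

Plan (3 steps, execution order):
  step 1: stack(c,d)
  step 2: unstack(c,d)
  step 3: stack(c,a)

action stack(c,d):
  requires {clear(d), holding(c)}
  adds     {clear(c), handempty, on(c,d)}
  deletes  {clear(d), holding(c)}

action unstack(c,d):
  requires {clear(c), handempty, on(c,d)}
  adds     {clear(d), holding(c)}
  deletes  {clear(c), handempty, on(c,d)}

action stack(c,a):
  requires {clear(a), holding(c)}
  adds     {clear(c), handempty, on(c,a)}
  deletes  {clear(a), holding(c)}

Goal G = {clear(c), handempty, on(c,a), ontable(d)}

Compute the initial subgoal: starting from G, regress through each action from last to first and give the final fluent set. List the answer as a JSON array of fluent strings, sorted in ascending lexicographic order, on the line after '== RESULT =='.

Work backward from the goal:
  through step 3 (stack(c,a)): drop {clear(c), handempty, on(c,a)}, keep {ontable(d)}, require {clear(a), holding(c)}
    → {clear(a), holding(c), ontable(d)}
  through step 2 (unstack(c,d)): drop {holding(c)}, keep {clear(a), ontable(d)}, require {clear(c), handempty, on(c,d)}
    → {clear(a), clear(c), handempty, on(c,d), ontable(d)}
  through step 1 (stack(c,d)): drop {clear(c), handempty, on(c,d)}, keep {clear(a), ontable(d)}, require {clear(d), holding(c)}
    → {clear(a), clear(d), holding(c), ontable(d)}

== RESULT ==
["clear(a)", "clear(d)", "holding(c)", "ontable(d)"]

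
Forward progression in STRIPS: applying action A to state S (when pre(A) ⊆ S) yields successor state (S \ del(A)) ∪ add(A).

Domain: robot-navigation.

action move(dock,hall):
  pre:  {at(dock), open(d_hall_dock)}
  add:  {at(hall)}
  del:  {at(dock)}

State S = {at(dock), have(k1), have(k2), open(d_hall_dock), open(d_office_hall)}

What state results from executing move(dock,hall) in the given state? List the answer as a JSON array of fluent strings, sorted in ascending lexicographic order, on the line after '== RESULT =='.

Compute (S \ del) ∪ add:
  pre ⊆ S: {at(dock), open(d_hall_dock)} ⊆ S  — applicable
  S \ del = {have(k1), have(k2), open(d_hall_dock), open(d_office_hall)}
  ∪ add   = {at(hall), have(k1), have(k2), open(d_hall_dock), open(d_office_hall)}

== RESULT ==
["at(hall)", "have(k1)", "have(k2)", "open(d_hall_dock)", "open(d_office_hall)"]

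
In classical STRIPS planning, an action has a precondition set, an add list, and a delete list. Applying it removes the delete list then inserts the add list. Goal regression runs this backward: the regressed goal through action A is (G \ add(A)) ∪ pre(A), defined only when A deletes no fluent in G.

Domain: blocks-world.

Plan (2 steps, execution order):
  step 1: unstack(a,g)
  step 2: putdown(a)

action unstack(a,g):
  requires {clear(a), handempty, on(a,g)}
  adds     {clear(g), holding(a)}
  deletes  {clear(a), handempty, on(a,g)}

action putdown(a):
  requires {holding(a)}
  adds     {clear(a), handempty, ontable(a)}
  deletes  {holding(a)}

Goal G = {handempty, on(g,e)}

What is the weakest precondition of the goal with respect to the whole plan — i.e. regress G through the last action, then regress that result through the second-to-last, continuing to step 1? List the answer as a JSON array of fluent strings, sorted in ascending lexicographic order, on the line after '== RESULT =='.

Regress step by step:
  through step 2 (putdown(a)): drop {handempty}, keep {on(g,e)}, require {holding(a)}
    → {holding(a), on(g,e)}
  through step 1 (unstack(a,g)): drop {holding(a)}, keep {on(g,e)}, require {clear(a), handempty, on(a,g)}
    → {clear(a), handempty, on(a,g), on(g,e)}

== RESULT ==
["clear(a)", "handempty", "on(a,g)", "on(g,e)"]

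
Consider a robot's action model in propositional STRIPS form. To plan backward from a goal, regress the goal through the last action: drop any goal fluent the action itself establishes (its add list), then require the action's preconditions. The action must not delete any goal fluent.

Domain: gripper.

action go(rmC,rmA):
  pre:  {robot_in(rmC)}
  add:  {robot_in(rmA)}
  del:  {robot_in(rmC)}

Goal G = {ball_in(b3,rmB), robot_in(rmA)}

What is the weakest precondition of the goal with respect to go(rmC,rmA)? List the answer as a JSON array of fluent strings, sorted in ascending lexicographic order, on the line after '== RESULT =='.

Regress:
  G ∩ del = {}  (empty — regression defined)
  G \ add = {ball_in(b3,rmB), robot_in(rmA)} \ {robot_in(rmA)} = {ball_in(b3,rmB)}
  ∪ pre   = {ball_in(b3,rmB)} ∪ {robot_in(rmC)}
          = {ball_in(b3,rmB), robot_in(rmC)}

== RESULT ==
["ball_in(b3,rmB)", "robot_in(rmC)"]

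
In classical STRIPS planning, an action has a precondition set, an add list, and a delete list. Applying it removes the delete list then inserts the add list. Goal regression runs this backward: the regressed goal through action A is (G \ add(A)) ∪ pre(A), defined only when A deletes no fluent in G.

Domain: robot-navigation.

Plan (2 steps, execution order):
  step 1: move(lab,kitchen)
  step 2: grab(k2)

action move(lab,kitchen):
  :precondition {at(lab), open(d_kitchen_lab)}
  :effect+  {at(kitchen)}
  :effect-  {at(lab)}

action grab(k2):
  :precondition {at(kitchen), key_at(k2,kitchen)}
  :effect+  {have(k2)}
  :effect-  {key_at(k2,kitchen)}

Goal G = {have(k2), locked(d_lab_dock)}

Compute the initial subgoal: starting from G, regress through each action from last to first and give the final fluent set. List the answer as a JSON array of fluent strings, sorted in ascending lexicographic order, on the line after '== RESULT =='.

Regress step by step:
  through step 2 (grab(k2)): drop {have(k2)}, keep {locked(d_lab_dock)}, require {at(kitchen), key_at(k2,kitchen)}
    → {at(kitchen), key_at(k2,kitchen), locked(d_lab_dock)}
  through step 1 (move(lab,kitchen)): drop {at(kitchen)}, keep {key_at(k2,kitchen), locked(d_lab_dock)}, require {at(lab), open(d_kitchen_lab)}
    → {at(lab), key_at(k2,kitchen), locked(d_lab_dock), open(d_kitchen_lab)}

== RESULT ==
["at(lab)", "key_at(k2,kitchen)", "locked(d_lab_dock)", "open(d_kitchen_lab)"]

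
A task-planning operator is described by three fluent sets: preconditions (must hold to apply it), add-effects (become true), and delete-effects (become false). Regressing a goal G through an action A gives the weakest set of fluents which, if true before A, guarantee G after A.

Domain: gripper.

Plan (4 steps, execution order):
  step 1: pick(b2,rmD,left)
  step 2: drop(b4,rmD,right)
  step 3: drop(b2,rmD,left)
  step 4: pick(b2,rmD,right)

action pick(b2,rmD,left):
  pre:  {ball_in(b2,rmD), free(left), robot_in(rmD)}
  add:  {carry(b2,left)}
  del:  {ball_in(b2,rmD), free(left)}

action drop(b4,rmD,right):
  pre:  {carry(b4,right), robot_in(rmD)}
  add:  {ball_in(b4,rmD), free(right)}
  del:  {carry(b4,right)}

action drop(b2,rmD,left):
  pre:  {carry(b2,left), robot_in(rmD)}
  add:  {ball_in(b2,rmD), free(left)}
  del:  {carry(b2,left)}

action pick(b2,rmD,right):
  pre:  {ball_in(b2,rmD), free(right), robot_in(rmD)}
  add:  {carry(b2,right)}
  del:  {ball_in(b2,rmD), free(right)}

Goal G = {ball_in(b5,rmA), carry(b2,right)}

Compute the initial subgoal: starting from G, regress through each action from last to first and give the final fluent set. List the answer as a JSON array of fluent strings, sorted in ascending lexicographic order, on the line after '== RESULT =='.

Work backward from the goal:
  through step 4 (pick(b2,rmD,right)): drop {carry(b2,right)}, keep {ball_in(b5,rmA)}, require {ball_in(b2,rmD), free(right), robot_in(rmD)}
    → {ball_in(b2,rmD), ball_in(b5,rmA), free(right), robot_in(rmD)}
  through step 3 (drop(b2,rmD,left)): drop {ball_in(b2,rmD)}, keep {ball_in(b5,rmA), free(right), robot_in(rmD)}, require {carry(b2,left), robot_in(rmD)}
    → {ball_in(b5,rmA), carry(b2,left), free(right), robot_in(rmD)}
  through step 2 (drop(b4,rmD,right)): drop {free(right)}, keep {ball_in(b5,rmA), carry(b2,left), robot_in(rmD)}, require {carry(b4,right), robot_in(rmD)}
    → {ball_in(b5,rmA), carry(b2,left), carry(b4,right), robot_in(rmD)}
  through step 1 (pick(b2,rmD,left)): drop {carry(b2,left)}, keep {ball_in(b5,rmA), carry(b4,right), robot_in(rmD)}, require {ball_in(b2,rmD), free(left), robot_in(rmD)}
    → {ball_in(b2,rmD), ball_in(b5,rmA), carry(b4,right), free(left), robot_in(rmD)}

== RESULT ==
["ball_in(b2,rmD)", "ball_in(b5,rmA)", "carry(b4,right)", "free(left)", "robot_in(rmD)"]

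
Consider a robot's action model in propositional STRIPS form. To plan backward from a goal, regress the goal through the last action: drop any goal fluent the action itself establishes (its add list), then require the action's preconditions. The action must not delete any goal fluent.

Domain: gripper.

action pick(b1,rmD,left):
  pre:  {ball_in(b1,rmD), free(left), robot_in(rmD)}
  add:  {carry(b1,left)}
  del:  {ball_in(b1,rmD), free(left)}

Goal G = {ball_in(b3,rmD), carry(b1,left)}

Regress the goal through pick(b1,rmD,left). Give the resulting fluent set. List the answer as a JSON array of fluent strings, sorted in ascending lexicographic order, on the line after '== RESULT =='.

Regress:
  G ∩ del = {}  (empty — regression defined)
  G \ add = {ball_in(b3,rmD), carry(b1,left)} \ {carry(b1,left)} = {ball_in(b3,rmD)}
  ∪ pre   = {ball_in(b3,rmD)} ∪ {ball_in(b1,rmD), free(left), robot_in(rmD)}
          = {ball_in(b1,rmD), ball_in(b3,rmD), free(left), robot_in(rmD)}

== RESULT ==
["ball_in(b1,rmD)", "ball_in(b3,rmD)", "free(left)", "robot_in(rmD)"]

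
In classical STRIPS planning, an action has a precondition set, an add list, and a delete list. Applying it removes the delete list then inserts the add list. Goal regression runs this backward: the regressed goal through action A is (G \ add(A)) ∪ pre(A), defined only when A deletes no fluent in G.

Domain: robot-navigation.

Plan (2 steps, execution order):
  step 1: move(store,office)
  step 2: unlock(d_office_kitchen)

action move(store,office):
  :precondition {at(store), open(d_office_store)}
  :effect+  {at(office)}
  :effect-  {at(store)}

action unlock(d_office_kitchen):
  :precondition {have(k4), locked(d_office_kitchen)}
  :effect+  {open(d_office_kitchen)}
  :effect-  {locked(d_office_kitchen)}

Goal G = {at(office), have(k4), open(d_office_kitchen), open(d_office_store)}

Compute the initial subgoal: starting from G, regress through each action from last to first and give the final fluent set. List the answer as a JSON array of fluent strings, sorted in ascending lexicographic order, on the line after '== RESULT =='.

Work backward from the goal:
  through step 2 (unlock(d_office_kitchen)): drop {open(d_office_kitchen)}, keep {at(office), have(k4), open(d_office_store)}, require {have(k4), locked(d_office_kitchen)}
    → {at(office), have(k4), locked(d_office_kitchen), open(d_office_store)}
  through step 1 (move(store,office)): drop {at(office)}, keep {have(k4), locked(d_office_kitchen), open(d_office_store)}, require {at(store), open(d_office_store)}
    → {at(store), have(k4), locked(d_office_kitchen), open(d_office_store)}

== RESULT ==
["at(store)", "have(k4)", "locked(d_office_kitchen)", "open(d_office_store)"]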